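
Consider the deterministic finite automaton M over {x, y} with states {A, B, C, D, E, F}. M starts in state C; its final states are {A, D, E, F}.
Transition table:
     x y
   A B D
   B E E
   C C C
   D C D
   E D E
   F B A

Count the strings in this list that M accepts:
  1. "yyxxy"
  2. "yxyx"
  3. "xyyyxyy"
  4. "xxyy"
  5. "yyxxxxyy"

"yyxxy": rejected
"yxyx": rejected
"xyyyxyy": rejected
"xxyy": rejected
"yyxxxxyy": rejected

0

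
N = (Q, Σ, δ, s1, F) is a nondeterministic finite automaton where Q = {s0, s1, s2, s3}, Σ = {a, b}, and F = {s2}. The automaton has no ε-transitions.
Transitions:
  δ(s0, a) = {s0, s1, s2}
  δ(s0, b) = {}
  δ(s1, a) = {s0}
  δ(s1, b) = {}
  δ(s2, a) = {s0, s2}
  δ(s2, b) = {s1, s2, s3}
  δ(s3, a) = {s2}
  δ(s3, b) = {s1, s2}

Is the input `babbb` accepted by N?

rejected

Start: {s1}
read b: {}
The reachable set is empty and stays empty for the remaining 4 symbols.
Reachable ∩ accepting = {} — empty.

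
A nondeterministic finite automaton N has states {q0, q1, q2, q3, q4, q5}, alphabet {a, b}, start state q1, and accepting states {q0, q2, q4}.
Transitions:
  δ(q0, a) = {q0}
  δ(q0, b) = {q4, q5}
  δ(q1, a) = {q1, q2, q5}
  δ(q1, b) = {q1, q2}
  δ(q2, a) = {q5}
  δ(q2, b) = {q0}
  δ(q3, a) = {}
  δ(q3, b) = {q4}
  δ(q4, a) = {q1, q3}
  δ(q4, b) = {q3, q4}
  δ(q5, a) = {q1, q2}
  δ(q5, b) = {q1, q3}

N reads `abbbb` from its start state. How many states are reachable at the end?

6

Start: {q1}
read a: {q1, q2, q5}
read b: {q0, q1, q2, q3}
read b: {q0, q1, q2, q4, q5}
read b: {q0, q1, q2, q3, q4, q5}
read b: {q0, q1, q2, q3, q4, q5}
Final reachable set {q0, q1, q2, q3, q4, q5} has 6 states.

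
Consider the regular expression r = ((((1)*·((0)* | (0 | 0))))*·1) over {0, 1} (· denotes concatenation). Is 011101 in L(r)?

Split as 01110·1: (((1)*·((0)*|(0|0))))* matches 01110 and 1 matches 1.

yes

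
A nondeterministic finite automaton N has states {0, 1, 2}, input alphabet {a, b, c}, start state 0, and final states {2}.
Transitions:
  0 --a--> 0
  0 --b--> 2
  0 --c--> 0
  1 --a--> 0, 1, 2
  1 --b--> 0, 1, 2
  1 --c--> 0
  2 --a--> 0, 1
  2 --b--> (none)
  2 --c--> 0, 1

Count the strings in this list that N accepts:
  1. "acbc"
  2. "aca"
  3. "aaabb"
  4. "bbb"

"acbc": rejected
"aca": rejected
"aaabb": rejected
"bbb": rejected

0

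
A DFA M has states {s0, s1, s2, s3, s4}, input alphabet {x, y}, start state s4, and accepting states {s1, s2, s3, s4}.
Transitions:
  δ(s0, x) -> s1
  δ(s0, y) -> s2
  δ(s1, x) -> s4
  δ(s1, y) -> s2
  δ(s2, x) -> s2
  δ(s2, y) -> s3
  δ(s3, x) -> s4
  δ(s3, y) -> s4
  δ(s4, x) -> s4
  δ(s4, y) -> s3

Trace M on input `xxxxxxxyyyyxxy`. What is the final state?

s3

s4 --x--> s4
s4 --x--> s4
s4 --x--> s4
s4 --x--> s4
s4 --x--> s4
s4 --x--> s4
s4 --x--> s4
s4 --y--> s3
s3 --y--> s4
s4 --y--> s3
s3 --y--> s4
s4 --x--> s4
s4 --x--> s4
s4 --y--> s3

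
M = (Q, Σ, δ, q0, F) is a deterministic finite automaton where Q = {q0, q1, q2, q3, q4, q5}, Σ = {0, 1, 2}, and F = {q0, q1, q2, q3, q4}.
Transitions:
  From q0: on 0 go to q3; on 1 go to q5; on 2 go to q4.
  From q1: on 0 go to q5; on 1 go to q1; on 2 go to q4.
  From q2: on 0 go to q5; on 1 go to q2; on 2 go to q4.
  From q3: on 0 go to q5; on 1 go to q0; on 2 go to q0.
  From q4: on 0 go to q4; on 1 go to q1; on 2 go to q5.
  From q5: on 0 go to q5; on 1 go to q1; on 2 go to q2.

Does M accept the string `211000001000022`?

q0 --2--> q4
q4 --1--> q1
q1 --1--> q1
q1 --0--> q5
q5 --0--> q5
q5 --0--> q5
q5 --0--> q5
q5 --0--> q5
q5 --1--> q1
q1 --0--> q5
q5 --0--> q5
q5 --0--> q5
q5 --0--> q5
q5 --2--> q2
q2 --2--> q4
End in state q4, which is an accepting state.

accepted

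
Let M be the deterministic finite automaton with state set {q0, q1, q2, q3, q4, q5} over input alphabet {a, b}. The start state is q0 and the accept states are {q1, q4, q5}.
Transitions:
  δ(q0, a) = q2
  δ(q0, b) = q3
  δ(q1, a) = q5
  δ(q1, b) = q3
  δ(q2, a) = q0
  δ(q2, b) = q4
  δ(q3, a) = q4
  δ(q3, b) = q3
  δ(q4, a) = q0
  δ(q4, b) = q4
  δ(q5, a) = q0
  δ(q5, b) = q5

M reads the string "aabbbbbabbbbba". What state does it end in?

q0 --a--> q2
q2 --a--> q0
q0 --b--> q3
q3 --b--> q3
q3 --b--> q3
q3 --b--> q3
q3 --b--> q3
q3 --a--> q4
q4 --b--> q4
q4 --b--> q4
q4 --b--> q4
q4 --b--> q4
q4 --b--> q4
q4 --a--> q0

q0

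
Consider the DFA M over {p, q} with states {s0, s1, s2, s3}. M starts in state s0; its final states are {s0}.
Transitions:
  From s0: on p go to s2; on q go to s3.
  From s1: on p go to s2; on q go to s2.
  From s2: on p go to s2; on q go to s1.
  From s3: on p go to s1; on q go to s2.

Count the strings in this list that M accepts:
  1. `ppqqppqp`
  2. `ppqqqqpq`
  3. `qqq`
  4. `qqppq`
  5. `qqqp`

`ppqqppqp`: rejected
`ppqqqqpq`: rejected
`qqq`: rejected
`qqppq`: rejected
`qqqp`: rejected

0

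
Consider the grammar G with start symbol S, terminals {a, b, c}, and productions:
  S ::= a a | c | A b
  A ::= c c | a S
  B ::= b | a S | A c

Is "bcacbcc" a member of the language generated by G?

no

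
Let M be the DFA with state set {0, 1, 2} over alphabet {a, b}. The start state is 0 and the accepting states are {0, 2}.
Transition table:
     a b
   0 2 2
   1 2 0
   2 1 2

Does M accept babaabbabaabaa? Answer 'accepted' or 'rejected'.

rejected

0 --b--> 2
2 --a--> 1
1 --b--> 0
0 --a--> 2
2 --a--> 1
1 --b--> 0
0 --b--> 2
2 --a--> 1
1 --b--> 0
0 --a--> 2
2 --a--> 1
1 --b--> 0
0 --a--> 2
2 --a--> 1
End in state 1, which is not an accepting state.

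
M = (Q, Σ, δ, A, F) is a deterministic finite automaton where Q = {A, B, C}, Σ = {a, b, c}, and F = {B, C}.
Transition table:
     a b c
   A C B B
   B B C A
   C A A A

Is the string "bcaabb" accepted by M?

accepted

A --b--> B
B --c--> A
A --a--> C
C --a--> A
A --b--> B
B --b--> C
End in state C, which is an accepting state.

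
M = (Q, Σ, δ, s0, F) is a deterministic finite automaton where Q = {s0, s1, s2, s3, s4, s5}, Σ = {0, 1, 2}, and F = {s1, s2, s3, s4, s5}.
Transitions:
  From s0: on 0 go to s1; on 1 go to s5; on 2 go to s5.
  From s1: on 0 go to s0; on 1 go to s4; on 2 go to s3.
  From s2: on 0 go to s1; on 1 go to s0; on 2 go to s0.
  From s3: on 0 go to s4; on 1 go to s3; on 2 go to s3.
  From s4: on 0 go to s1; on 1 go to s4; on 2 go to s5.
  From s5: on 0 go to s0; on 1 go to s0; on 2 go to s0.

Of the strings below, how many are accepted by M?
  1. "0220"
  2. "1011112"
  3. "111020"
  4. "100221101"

3

"0220": accepted
"1011112": accepted
"111020": rejected
"100221101": accepted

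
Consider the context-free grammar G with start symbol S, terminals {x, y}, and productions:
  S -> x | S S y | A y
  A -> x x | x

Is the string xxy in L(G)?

S ⇒ Ay ⇒ xxy

yes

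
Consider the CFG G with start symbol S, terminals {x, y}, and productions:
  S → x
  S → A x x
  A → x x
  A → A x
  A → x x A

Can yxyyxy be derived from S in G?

no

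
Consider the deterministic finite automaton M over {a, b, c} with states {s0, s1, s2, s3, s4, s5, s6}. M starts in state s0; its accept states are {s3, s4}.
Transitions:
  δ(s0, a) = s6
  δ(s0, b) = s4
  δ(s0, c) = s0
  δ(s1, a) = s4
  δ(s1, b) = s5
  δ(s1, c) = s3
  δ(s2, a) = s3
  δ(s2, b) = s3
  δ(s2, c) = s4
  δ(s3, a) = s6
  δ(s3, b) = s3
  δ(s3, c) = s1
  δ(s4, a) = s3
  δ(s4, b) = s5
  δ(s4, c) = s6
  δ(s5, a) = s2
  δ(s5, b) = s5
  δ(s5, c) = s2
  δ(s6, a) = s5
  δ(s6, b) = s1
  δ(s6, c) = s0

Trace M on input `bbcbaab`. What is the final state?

s0 --b--> s4
s4 --b--> s5
s5 --c--> s2
s2 --b--> s3
s3 --a--> s6
s6 --a--> s5
s5 --b--> s5

s5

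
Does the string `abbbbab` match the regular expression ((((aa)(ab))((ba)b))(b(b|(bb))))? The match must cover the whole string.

no

No split of abbbbab into u·v has (((aa)(ab))((ba)b)) matching u and (b(b|(bb))) matching v.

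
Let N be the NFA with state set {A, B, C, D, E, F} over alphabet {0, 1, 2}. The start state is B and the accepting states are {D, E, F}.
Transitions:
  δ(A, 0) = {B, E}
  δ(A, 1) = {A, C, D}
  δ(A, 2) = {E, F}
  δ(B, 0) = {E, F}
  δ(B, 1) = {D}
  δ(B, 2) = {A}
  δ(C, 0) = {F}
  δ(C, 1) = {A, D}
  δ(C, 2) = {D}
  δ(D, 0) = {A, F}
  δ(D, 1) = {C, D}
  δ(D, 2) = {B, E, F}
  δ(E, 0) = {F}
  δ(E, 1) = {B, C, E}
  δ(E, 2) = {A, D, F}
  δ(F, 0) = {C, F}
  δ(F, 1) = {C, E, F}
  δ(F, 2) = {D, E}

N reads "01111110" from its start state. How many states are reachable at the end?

5

Start: {B}
read 0: {E, F}
read 1: {B, C, E, F}
read 1: {A, B, C, D, E, F}
read 1: {A, B, C, D, E, F}
read 1: {A, B, C, D, E, F}
read 1: {A, B, C, D, E, F}
read 1: {A, B, C, D, E, F}
read 0: {A, B, C, E, F}
Final reachable set {A, B, C, E, F} has 5 states.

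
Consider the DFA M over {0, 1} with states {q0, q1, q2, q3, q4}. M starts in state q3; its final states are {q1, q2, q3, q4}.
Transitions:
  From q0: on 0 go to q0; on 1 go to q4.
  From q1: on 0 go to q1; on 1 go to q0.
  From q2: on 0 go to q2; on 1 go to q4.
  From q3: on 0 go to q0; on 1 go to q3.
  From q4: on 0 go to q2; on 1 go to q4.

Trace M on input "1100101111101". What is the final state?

q3 --1--> q3
q3 --1--> q3
q3 --0--> q0
q0 --0--> q0
q0 --1--> q4
q4 --0--> q2
q2 --1--> q4
q4 --1--> q4
q4 --1--> q4
q4 --1--> q4
q4 --1--> q4
q4 --0--> q2
q2 --1--> q4

q4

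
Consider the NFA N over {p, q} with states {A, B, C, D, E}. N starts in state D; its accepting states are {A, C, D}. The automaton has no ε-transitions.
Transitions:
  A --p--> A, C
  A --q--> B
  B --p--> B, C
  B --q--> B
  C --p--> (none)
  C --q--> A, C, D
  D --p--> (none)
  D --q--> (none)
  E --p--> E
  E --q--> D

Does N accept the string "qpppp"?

Start: {D}
read q: {}
The reachable set is empty and stays empty for the remaining 4 symbols.
Reachable ∩ accepting = {} — empty.

rejected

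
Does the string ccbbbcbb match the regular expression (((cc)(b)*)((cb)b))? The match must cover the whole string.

yes

Split as ccbbb·cbb: ((cc)(b)*) matches ccbbb and ((cb)b) matches cbb.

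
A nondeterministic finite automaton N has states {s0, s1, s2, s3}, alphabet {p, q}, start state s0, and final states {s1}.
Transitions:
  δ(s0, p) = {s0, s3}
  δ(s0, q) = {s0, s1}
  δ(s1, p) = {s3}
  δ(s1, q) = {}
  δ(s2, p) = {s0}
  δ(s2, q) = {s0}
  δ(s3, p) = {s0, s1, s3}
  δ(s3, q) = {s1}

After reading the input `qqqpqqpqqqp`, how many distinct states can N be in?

Start: {s0}
read q: {s0, s1}
read q: {s0, s1}
read q: {s0, s1}
read p: {s0, s3}
read q: {s0, s1}
read q: {s0, s1}
read p: {s0, s3}
read q: {s0, s1}
read q: {s0, s1}
read q: {s0, s1}
read p: {s0, s3}
Final reachable set {s0, s3} has 2 states.

2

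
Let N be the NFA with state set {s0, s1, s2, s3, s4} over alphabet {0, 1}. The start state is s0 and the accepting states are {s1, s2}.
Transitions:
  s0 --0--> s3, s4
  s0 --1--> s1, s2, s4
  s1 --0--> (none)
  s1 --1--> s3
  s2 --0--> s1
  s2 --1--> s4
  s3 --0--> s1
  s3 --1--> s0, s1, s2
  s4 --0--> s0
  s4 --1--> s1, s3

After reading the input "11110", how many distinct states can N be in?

Start: {s0}
read 1: {s1, s2, s4}
read 1: {s1, s3, s4}
read 1: {s0, s1, s2, s3}
read 1: {s0, s1, s2, s3, s4}
read 0: {s0, s1, s3, s4}
Final reachable set {s0, s1, s3, s4} has 4 states.

4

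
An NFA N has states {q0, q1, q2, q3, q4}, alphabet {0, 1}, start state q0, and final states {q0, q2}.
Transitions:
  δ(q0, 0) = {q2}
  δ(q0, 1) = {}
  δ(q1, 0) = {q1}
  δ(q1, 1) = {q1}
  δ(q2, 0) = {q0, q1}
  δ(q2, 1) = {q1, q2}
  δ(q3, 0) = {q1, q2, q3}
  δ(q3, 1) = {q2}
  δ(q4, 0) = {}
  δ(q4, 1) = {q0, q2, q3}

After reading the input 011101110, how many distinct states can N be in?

1

Start: {q0}
read 0: {q2}
read 1: {q1, q2}
read 1: {q1, q2}
read 1: {q1, q2}
read 0: {q0, q1}
read 1: {q1}
read 1: {q1}
read 1: {q1}
read 0: {q1}
Final reachable set {q1} has 1 state.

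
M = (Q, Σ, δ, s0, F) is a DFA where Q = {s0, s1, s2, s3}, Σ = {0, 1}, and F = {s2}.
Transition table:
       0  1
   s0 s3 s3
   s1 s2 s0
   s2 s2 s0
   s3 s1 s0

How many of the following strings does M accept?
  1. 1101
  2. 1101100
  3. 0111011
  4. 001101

1

1101: rejected
1101100: accepted
0111011: rejected
001101: rejected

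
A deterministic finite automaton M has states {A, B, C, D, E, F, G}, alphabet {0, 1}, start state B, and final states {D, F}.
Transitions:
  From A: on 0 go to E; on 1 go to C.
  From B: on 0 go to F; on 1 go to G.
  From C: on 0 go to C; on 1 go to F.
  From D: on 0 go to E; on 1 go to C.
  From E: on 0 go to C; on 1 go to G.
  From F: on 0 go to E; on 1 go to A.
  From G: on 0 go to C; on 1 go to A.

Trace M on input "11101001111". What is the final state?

B --1--> G
G --1--> A
A --1--> C
C --0--> C
C --1--> F
F --0--> E
E --0--> C
C --1--> F
F --1--> A
A --1--> C
C --1--> F

F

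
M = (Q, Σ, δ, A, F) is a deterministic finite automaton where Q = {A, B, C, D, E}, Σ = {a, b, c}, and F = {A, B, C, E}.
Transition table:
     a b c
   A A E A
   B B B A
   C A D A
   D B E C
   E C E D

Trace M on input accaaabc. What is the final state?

A --a--> A
A --c--> A
A --c--> A
A --a--> A
A --a--> A
A --a--> A
A --b--> E
E --c--> D

D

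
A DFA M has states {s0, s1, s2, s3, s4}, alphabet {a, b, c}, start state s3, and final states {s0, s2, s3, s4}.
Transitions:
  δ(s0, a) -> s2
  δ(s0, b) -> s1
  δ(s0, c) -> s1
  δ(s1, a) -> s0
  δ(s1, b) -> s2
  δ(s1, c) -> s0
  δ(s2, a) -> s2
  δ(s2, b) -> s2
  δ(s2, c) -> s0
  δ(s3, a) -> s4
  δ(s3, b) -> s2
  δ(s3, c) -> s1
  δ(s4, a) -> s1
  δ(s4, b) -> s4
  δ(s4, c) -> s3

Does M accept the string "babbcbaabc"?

accepted

s3 --b--> s2
s2 --a--> s2
s2 --b--> s2
s2 --b--> s2
s2 --c--> s0
s0 --b--> s1
s1 --a--> s0
s0 --a--> s2
s2 --b--> s2
s2 --c--> s0
End in state s0, which is an accepting state.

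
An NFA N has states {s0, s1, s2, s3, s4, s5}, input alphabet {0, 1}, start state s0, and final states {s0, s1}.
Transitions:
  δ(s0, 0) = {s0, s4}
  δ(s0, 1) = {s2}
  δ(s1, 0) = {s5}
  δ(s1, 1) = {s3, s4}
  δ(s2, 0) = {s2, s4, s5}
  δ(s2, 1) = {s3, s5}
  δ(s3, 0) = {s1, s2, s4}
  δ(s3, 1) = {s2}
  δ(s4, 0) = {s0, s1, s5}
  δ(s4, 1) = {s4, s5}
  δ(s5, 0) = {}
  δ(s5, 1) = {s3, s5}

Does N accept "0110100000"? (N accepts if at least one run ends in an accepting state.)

Start: {s0}
read 0: {s0, s4}
read 1: {s2, s4, s5}
read 1: {s3, s4, s5}
read 0: {s0, s1, s2, s4, s5}
read 1: {s2, s3, s4, s5}
read 0: {s0, s1, s2, s4, s5}
read 0: {s0, s1, s2, s4, s5}
read 0: {s0, s1, s2, s4, s5}
read 0: {s0, s1, s2, s4, s5}
read 0: {s0, s1, s2, s4, s5}
Reachable ∩ accepting = {s0, s1} — nonempty.

accepted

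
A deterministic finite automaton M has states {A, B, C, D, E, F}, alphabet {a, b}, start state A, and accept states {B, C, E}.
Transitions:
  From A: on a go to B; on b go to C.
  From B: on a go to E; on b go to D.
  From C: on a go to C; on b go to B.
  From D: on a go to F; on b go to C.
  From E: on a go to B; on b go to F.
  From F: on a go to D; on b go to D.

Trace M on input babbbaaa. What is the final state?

C

A --b--> C
C --a--> C
C --b--> B
B --b--> D
D --b--> C
C --a--> C
C --a--> C
C --a--> C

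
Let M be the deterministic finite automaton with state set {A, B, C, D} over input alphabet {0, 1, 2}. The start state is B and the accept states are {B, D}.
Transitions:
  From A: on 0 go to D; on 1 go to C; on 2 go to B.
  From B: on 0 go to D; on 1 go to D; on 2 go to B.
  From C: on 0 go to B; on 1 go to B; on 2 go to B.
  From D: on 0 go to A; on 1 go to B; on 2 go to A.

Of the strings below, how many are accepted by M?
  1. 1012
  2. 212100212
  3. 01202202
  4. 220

3

1012: accepted
212100212: accepted
01202202: rejected
220: accepted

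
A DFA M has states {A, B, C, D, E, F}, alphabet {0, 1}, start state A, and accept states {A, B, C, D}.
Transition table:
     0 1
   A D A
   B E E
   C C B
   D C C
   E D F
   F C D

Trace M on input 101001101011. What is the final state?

A --1--> A
A --0--> D
D --1--> C
C --0--> C
C --0--> C
C --1--> B
B --1--> E
E --0--> D
D --1--> C
C --0--> C
C --1--> B
B --1--> E

E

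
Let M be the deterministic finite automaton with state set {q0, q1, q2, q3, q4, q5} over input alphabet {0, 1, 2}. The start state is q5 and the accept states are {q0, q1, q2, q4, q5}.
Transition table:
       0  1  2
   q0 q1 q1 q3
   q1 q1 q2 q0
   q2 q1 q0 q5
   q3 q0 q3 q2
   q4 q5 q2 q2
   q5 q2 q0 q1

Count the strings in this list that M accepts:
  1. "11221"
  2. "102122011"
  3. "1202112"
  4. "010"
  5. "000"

4

"11221": rejected
"102122011": accepted
"1202112": accepted
"010": accepted
"000": accepted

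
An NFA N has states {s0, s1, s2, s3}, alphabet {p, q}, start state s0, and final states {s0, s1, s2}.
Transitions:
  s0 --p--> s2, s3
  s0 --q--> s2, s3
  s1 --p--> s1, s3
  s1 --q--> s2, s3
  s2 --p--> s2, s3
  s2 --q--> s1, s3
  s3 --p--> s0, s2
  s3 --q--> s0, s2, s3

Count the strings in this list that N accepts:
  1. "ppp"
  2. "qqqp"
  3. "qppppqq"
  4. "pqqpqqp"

4

"ppp": accepted
"qqqp": accepted
"qppppqq": accepted
"pqqpqqp": accepted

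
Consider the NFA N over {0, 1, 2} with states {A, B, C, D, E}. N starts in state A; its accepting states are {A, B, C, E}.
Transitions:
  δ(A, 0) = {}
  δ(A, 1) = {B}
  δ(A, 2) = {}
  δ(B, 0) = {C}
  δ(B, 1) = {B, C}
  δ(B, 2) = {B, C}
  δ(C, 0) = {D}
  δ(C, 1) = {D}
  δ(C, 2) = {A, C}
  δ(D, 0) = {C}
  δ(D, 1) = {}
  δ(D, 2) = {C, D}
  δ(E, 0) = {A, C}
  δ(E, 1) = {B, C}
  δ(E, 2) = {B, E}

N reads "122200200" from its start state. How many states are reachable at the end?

Start: {A}
read 1: {B}
read 2: {B, C}
read 2: {A, B, C}
read 2: {A, B, C}
read 0: {C, D}
read 0: {C, D}
read 2: {A, C, D}
read 0: {C, D}
read 0: {C, D}
Final reachable set {C, D} has 2 states.

2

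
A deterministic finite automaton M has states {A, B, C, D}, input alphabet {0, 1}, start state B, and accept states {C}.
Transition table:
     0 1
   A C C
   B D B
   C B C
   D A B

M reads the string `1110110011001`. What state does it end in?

B --1--> B
B --1--> B
B --1--> B
B --0--> D
D --1--> B
B --1--> B
B --0--> D
D --0--> A
A --1--> C
C --1--> C
C --0--> B
B --0--> D
D --1--> B

B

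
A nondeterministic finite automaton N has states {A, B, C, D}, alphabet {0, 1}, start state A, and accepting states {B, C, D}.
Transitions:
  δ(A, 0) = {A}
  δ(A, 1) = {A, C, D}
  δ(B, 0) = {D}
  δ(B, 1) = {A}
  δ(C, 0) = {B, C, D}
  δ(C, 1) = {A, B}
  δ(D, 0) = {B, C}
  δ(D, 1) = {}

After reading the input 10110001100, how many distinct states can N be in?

4

Start: {A}
read 1: {A, C, D}
read 0: {A, B, C, D}
read 1: {A, B, C, D}
read 1: {A, B, C, D}
read 0: {A, B, C, D}
read 0: {A, B, C, D}
read 0: {A, B, C, D}
read 1: {A, B, C, D}
read 1: {A, B, C, D}
read 0: {A, B, C, D}
read 0: {A, B, C, D}
Final reachable set {A, B, C, D} has 4 states.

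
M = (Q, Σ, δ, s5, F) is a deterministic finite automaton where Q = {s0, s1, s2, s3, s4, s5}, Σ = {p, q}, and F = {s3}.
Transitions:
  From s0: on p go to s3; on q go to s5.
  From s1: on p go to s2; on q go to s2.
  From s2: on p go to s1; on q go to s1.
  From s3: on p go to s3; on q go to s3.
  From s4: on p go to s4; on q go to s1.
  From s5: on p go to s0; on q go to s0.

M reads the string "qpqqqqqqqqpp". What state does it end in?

s5 --q--> s0
s0 --p--> s3
s3 --q--> s3
s3 --q--> s3
s3 --q--> s3
s3 --q--> s3
s3 --q--> s3
s3 --q--> s3
s3 --q--> s3
s3 --q--> s3
s3 --p--> s3
s3 --p--> s3

s3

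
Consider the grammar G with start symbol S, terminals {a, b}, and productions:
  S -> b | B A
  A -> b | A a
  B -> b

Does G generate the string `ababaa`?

no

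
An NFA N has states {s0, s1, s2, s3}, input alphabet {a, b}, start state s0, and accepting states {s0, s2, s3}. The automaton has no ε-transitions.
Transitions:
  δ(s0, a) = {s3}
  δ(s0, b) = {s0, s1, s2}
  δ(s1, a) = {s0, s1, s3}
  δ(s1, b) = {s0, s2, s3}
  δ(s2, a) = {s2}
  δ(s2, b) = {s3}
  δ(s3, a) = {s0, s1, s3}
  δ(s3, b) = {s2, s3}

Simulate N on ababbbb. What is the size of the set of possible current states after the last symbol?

4

Start: {s0}
read a: {s3}
read b: {s2, s3}
read a: {s0, s1, s2, s3}
read b: {s0, s1, s2, s3}
read b: {s0, s1, s2, s3}
read b: {s0, s1, s2, s3}
read b: {s0, s1, s2, s3}
Final reachable set {s0, s1, s2, s3} has 4 states.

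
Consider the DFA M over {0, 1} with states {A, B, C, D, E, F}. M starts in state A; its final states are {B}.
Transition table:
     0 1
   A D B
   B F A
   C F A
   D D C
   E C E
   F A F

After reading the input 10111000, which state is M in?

A --1--> B
B --0--> F
F --1--> F
F --1--> F
F --1--> F
F --0--> A
A --0--> D
D --0--> D

D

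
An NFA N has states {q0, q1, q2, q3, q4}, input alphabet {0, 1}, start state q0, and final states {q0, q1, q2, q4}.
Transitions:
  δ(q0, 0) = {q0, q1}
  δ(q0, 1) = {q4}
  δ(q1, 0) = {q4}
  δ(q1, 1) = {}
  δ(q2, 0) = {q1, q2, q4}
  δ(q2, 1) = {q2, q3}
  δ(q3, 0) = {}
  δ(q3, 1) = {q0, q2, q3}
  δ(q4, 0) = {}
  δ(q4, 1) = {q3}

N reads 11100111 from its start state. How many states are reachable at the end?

4

Start: {q0}
read 1: {q4}
read 1: {q3}
read 1: {q0, q2, q3}
read 0: {q0, q1, q2, q4}
read 0: {q0, q1, q2, q4}
read 1: {q2, q3, q4}
read 1: {q0, q2, q3}
read 1: {q0, q2, q3, q4}
Final reachable set {q0, q2, q3, q4} has 4 states.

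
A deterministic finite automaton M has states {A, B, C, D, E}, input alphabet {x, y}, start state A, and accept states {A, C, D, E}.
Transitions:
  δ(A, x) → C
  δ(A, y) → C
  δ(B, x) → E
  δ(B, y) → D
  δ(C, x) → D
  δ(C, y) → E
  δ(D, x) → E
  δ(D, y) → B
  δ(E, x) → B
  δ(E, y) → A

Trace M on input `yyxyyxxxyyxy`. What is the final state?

B

A --y--> C
C --y--> E
E --x--> B
B --y--> D
D --y--> B
B --x--> E
E --x--> B
B --x--> E
E --y--> A
A --y--> C
C --x--> D
D --y--> B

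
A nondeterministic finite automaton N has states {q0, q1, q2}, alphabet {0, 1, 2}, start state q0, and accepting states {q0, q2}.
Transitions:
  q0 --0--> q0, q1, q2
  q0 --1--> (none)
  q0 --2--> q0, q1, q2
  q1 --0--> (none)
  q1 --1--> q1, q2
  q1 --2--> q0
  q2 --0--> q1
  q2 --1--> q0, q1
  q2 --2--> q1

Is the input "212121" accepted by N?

accepted

Start: {q0}
read 2: {q0, q1, q2}
read 1: {q0, q1, q2}
read 2: {q0, q1, q2}
read 1: {q0, q1, q2}
read 2: {q0, q1, q2}
read 1: {q0, q1, q2}
Reachable ∩ accepting = {q0, q2} — nonempty.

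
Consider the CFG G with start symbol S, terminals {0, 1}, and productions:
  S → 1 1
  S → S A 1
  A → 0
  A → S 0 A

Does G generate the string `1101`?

S ⇒ SA1 ⇒ 11A1 ⇒ 1101

yes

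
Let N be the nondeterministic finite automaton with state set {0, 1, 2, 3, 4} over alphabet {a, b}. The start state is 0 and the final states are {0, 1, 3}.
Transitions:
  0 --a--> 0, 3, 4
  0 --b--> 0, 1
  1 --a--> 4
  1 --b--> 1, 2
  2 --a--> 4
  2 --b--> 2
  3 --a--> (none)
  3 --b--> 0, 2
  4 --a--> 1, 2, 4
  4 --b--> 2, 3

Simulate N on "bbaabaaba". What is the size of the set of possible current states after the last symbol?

3

Start: {0}
read b: {0, 1}
read b: {0, 1, 2}
read a: {0, 3, 4}
read a: {0, 1, 2, 3, 4}
read b: {0, 1, 2, 3}
read a: {0, 3, 4}
read a: {0, 1, 2, 3, 4}
read b: {0, 1, 2, 3}
read a: {0, 3, 4}
Final reachable set {0, 3, 4} has 3 states.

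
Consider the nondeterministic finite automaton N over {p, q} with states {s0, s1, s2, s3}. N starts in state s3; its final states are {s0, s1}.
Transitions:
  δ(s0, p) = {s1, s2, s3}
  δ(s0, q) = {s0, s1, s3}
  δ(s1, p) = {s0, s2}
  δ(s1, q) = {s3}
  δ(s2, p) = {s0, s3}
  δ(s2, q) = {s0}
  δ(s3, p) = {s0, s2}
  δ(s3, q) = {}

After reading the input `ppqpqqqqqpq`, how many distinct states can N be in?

3

Start: {s3}
read p: {s0, s2}
read p: {s0, s1, s2, s3}
read q: {s0, s1, s3}
read p: {s0, s1, s2, s3}
read q: {s0, s1, s3}
read q: {s0, s1, s3}
read q: {s0, s1, s3}
read q: {s0, s1, s3}
read q: {s0, s1, s3}
read p: {s0, s1, s2, s3}
read q: {s0, s1, s3}
Final reachable set {s0, s1, s3} has 3 states.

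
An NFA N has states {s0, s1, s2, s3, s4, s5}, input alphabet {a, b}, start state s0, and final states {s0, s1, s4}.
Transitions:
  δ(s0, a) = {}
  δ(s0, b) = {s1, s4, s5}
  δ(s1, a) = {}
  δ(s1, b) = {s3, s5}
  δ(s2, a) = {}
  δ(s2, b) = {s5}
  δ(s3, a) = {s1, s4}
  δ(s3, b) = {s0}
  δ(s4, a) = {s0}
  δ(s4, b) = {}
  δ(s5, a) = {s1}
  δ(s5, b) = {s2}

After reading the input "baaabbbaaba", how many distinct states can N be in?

Start: {s0}
read b: {s1, s4, s5}
read a: {s0, s1}
read a: {}
The reachable set is empty and stays empty for the remaining 8 symbols.
Final reachable set {} has 0 states.

0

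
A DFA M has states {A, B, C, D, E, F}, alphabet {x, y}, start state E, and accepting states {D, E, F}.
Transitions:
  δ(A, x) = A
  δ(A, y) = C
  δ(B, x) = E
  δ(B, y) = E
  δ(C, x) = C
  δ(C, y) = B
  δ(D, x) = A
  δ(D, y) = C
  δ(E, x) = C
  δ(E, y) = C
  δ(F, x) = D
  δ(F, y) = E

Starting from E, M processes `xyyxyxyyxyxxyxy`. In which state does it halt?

E --x--> C
C --y--> B
B --y--> E
E --x--> C
C --y--> B
B --x--> E
E --y--> C
C --y--> B
B --x--> E
E --y--> C
C --x--> C
C --x--> C
C --y--> B
B --x--> E
E --y--> C

C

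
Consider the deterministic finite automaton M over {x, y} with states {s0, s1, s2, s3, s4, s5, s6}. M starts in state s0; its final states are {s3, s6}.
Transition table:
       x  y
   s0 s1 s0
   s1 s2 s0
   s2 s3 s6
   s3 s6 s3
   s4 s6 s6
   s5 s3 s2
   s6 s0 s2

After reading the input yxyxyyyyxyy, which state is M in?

s0 --y--> s0
s0 --x--> s1
s1 --y--> s0
s0 --x--> s1
s1 --y--> s0
s0 --y--> s0
s0 --y--> s0
s0 --y--> s0
s0 --x--> s1
s1 --y--> s0
s0 --y--> s0

s0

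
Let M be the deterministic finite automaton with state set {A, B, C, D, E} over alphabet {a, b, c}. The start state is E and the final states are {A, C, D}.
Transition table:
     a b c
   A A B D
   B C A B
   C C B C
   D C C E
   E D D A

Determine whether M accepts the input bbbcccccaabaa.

E --b--> D
D --b--> C
C --b--> B
B --c--> B
B --c--> B
B --c--> B
B --c--> B
B --c--> B
B --a--> C
C --a--> C
C --b--> B
B --a--> C
C --a--> C
End in state C, which is an accepting state.

accepted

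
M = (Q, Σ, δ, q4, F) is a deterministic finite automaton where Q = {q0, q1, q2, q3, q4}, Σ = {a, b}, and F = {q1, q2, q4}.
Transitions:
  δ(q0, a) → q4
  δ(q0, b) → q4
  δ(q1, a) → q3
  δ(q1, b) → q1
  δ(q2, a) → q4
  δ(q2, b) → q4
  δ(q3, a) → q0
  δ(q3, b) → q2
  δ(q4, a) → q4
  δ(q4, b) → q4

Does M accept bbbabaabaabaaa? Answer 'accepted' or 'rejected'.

q4 --b--> q4
q4 --b--> q4
q4 --b--> q4
q4 --a--> q4
q4 --b--> q4
q4 --a--> q4
q4 --a--> q4
q4 --b--> q4
q4 --a--> q4
q4 --a--> q4
q4 --b--> q4
q4 --a--> q4
q4 --a--> q4
q4 --a--> q4
End in state q4, which is an accepting state.

accepted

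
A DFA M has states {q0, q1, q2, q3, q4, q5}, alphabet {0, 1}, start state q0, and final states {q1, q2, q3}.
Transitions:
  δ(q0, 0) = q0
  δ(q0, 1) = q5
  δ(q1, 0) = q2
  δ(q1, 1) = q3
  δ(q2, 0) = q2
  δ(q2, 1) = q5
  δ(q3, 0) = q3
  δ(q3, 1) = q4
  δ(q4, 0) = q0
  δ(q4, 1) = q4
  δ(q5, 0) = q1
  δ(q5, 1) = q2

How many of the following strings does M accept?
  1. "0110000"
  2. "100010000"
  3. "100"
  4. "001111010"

"0110000": accepted
"100010000": accepted
"100": accepted
"001111010": accepted

4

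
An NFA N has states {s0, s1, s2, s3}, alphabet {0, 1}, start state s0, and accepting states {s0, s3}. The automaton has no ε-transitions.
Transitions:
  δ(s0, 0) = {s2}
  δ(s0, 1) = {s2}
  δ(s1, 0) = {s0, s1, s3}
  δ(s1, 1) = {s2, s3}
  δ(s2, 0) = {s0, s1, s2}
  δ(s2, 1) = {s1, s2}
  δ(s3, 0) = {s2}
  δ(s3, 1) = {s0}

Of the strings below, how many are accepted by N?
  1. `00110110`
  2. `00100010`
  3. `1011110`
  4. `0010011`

`00110110`: accepted
`00100010`: accepted
`1011110`: accepted
`0010011`: accepted

4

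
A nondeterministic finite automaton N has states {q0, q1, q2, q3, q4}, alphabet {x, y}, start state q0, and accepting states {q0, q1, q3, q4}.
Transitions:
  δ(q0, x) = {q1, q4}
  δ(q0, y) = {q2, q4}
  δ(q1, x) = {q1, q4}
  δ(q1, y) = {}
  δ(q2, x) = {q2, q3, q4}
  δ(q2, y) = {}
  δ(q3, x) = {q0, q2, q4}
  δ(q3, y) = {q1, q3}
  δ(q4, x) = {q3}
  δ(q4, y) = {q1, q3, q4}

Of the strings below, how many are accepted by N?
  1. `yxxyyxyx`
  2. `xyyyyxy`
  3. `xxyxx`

3

`yxxyyxyx`: accepted
`xyyyyxy`: accepted
`xxyxx`: accepted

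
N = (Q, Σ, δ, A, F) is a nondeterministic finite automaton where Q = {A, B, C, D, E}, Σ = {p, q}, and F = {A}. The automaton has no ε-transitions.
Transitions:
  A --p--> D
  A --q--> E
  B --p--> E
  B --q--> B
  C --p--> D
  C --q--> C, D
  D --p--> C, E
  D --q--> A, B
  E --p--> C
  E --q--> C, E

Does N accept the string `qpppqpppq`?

Start: {A}
read q: {E}
read p: {C}
read p: {D}
read p: {C, E}
read q: {C, D, E}
read p: {C, D, E}
read p: {C, D, E}
read p: {C, D, E}
read q: {A, B, C, D, E}
Reachable ∩ accepting = {A} — nonempty.

accepted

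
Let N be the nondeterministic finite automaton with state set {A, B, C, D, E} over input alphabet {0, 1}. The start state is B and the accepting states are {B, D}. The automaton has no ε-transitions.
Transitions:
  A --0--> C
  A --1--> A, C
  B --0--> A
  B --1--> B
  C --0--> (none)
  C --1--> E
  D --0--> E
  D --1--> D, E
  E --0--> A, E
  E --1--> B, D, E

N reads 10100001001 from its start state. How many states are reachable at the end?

Start: {B}
read 1: {B}
read 0: {A}
read 1: {A, C}
read 0: {C}
read 0: {}
The reachable set is empty and stays empty for the remaining 6 symbols.
Final reachable set {} has 0 states.

0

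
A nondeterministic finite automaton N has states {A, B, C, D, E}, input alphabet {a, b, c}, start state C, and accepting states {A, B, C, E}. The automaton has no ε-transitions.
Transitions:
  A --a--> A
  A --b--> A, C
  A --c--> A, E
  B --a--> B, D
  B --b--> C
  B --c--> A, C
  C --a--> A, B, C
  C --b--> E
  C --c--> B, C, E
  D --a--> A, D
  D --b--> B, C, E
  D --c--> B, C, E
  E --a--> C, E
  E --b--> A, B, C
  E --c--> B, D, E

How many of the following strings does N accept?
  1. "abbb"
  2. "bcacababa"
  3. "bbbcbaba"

3

"abbb": accepted
"bcacababa": accepted
"bbbcbaba": accepted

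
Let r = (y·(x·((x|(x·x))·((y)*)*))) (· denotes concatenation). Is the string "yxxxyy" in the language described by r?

Split as y·xxxyy: y matches y and (x·((x|(x·x))·((y)*)*)) matches xxxyy.

yes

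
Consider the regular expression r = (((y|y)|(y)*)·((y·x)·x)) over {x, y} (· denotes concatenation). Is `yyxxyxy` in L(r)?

No split of yyxxyxy into u·v has ((y|y)|(y)*) matching u and ((y·x)·x) matching v.

no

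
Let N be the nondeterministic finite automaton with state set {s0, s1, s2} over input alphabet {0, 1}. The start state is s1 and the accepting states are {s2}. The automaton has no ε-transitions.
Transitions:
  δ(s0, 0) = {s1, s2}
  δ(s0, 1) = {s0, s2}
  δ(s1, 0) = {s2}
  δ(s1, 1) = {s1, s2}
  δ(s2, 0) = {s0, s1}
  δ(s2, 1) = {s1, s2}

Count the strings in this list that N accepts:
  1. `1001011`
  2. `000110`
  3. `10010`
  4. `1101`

`1001011`: accepted
`000110`: accepted
`10010`: accepted
`1101`: accepted

4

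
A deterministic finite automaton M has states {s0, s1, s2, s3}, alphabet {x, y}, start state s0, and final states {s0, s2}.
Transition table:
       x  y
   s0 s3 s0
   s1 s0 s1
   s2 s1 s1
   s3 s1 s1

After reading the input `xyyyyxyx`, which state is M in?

s0 --x--> s3
s3 --y--> s1
s1 --y--> s1
s1 --y--> s1
s1 --y--> s1
s1 --x--> s0
s0 --y--> s0
s0 --x--> s3

s3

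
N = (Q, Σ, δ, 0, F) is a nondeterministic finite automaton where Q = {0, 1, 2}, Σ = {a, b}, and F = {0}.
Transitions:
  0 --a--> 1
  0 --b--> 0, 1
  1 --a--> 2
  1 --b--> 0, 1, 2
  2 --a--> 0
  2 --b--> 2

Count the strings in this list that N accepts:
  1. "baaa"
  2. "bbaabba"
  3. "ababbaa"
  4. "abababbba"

"baaa": accepted
"bbaabba": accepted
"ababbaa": accepted
"abababbba": accepted

4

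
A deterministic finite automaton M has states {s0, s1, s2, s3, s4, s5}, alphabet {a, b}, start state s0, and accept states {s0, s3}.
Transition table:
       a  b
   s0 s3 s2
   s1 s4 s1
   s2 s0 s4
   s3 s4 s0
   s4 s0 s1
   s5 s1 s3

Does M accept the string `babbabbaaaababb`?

rejected

s0 --b--> s2
s2 --a--> s0
s0 --b--> s2
s2 --b--> s4
s4 --a--> s0
s0 --b--> s2
s2 --b--> s4
s4 --a--> s0
s0 --a--> s3
s3 --a--> s4
s4 --a--> s0
s0 --b--> s2
s2 --a--> s0
s0 --b--> s2
s2 --b--> s4
End in state s4, which is not an accepting state.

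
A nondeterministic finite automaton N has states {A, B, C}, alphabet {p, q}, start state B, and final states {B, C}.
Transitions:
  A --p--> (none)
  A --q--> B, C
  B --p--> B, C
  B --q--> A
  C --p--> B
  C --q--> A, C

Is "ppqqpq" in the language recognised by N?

Start: {B}
read p: {B, C}
read p: {B, C}
read q: {A, C}
read q: {A, B, C}
read p: {B, C}
read q: {A, C}
Reachable ∩ accepting = {C} — nonempty.

accepted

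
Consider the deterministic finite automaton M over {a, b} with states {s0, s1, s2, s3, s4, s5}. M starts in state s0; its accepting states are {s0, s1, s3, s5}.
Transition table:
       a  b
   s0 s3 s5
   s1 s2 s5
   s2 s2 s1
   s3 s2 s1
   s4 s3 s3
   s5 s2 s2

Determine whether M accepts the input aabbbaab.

s0 --a--> s3
s3 --a--> s2
s2 --b--> s1
s1 --b--> s5
s5 --b--> s2
s2 --a--> s2
s2 --a--> s2
s2 --b--> s1
End in state s1, which is an accepting state.

accepted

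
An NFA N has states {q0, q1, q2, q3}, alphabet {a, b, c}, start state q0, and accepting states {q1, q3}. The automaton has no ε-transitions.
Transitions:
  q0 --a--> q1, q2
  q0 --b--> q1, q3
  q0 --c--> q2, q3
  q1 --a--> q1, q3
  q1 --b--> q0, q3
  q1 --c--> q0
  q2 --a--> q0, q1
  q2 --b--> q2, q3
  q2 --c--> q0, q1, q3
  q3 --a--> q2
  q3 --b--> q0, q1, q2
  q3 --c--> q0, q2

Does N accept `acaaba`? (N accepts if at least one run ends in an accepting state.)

accepted

Start: {q0}
read a: {q1, q2}
read c: {q0, q1, q3}
read a: {q1, q2, q3}
read a: {q0, q1, q2, q3}
read b: {q0, q1, q2, q3}
read a: {q0, q1, q2, q3}
Reachable ∩ accepting = {q1, q3} — nonempty.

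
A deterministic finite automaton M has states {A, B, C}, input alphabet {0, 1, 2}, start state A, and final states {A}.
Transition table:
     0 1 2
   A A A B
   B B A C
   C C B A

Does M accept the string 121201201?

accepted

A --1--> A
A --2--> B
B --1--> A
A --2--> B
B --0--> B
B --1--> A
A --2--> B
B --0--> B
B --1--> A
End in state A, which is an accepting state.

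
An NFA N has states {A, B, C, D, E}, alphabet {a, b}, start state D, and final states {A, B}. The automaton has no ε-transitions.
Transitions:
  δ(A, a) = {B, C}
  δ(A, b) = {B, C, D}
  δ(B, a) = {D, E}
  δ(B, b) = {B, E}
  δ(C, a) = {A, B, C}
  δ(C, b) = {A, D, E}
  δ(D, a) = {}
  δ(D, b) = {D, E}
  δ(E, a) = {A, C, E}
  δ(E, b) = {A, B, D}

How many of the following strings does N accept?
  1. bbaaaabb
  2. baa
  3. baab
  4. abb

bbaaaabb: accepted
baa: accepted
baab: accepted
abb: rejected

3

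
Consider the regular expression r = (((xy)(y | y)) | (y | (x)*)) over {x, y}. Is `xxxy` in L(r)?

no

Neither ((xy)(y|y)) nor (y|(x)*) matches xxxy.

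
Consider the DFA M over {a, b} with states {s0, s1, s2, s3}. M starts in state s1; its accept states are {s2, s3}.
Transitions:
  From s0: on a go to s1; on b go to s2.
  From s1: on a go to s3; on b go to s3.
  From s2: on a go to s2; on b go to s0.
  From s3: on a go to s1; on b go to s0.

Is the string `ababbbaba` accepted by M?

rejected

s1 --a--> s3
s3 --b--> s0
s0 --a--> s1
s1 --b--> s3
s3 --b--> s0
s0 --b--> s2
s2 --a--> s2
s2 --b--> s0
s0 --a--> s1
End in state s1, which is not an accepting state.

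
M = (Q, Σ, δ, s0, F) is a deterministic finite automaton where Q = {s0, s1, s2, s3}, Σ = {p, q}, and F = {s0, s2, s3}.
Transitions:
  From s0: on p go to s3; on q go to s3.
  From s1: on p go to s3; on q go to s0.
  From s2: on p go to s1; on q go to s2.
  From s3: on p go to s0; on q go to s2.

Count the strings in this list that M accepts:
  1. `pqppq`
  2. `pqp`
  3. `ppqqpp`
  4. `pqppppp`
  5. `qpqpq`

4

`pqppq`: accepted
`pqp`: rejected
`ppqqpp`: accepted
`pqppppp`: accepted
`qpqpq`: accepted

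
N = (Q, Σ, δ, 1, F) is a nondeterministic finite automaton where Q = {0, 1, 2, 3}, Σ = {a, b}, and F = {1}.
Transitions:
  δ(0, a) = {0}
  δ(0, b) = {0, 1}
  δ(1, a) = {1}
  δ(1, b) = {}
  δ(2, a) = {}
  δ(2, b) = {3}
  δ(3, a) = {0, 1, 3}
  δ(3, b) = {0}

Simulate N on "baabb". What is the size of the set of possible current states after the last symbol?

0

Start: {1}
read b: {}
The reachable set is empty and stays empty for the remaining 4 symbols.
Final reachable set {} has 0 states.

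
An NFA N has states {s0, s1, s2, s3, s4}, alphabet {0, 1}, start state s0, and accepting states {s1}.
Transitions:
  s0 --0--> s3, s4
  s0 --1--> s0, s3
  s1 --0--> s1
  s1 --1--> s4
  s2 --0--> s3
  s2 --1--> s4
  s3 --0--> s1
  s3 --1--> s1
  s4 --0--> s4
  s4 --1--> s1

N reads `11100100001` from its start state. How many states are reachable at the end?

Start: {s0}
read 1: {s0, s3}
read 1: {s0, s1, s3}
read 1: {s0, s1, s3, s4}
read 0: {s1, s3, s4}
read 0: {s1, s4}
read 1: {s1, s4}
read 0: {s1, s4}
read 0: {s1, s4}
read 0: {s1, s4}
read 0: {s1, s4}
read 1: {s1, s4}
Final reachable set {s1, s4} has 2 states.

2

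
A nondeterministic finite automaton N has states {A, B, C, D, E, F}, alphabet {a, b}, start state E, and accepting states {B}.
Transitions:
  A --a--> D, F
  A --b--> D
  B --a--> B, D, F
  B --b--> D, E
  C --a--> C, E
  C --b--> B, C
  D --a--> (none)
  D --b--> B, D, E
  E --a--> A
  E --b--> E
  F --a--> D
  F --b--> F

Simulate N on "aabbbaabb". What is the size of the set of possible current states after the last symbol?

Start: {E}
read a: {A}
read a: {D, F}
read b: {B, D, E, F}
read b: {B, D, E, F}
read b: {B, D, E, F}
read a: {A, B, D, F}
read a: {B, D, F}
read b: {B, D, E, F}
read b: {B, D, E, F}
Final reachable set {B, D, E, F} has 4 states.

4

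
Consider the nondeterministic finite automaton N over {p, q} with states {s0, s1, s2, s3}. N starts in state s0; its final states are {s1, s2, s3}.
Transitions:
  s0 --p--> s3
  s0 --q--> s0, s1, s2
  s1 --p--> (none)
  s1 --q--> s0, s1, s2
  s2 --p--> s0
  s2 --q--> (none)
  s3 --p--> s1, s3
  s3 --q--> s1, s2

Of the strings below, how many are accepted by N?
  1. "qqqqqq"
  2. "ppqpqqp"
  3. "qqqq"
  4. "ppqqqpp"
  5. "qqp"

5

"qqqqqq": accepted
"ppqpqqp": accepted
"qqqq": accepted
"ppqqqpp": accepted
"qqp": accepted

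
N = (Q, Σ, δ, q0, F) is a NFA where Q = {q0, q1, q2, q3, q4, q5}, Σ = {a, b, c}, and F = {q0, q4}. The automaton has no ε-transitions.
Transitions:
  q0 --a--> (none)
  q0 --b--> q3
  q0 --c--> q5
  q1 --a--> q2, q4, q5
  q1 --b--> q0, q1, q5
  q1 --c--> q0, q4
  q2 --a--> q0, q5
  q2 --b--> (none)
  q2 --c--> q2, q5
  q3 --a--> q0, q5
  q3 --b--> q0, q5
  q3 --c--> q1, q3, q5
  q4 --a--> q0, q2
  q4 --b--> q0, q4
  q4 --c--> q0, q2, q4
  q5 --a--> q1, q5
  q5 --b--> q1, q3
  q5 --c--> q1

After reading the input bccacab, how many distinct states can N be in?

5

Start: {q0}
read b: {q3}
read c: {q1, q3, q5}
read c: {q0, q1, q3, q4, q5}
read a: {q0, q1, q2, q4, q5}
read c: {q0, q1, q2, q4, q5}
read a: {q0, q1, q2, q4, q5}
read b: {q0, q1, q3, q4, q5}
Final reachable set {q0, q1, q3, q4, q5} has 5 states.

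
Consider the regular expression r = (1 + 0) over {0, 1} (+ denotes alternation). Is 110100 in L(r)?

Neither 1 nor 0 matches 110100.

no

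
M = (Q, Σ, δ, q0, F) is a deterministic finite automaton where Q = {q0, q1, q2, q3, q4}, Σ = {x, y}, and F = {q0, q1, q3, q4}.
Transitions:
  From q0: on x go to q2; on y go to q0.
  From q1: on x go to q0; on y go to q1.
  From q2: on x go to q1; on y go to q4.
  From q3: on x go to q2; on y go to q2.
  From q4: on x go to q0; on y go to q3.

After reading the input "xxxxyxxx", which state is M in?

q1

q0 --x--> q2
q2 --x--> q1
q1 --x--> q0
q0 --x--> q2
q2 --y--> q4
q4 --x--> q0
q0 --x--> q2
q2 --x--> q1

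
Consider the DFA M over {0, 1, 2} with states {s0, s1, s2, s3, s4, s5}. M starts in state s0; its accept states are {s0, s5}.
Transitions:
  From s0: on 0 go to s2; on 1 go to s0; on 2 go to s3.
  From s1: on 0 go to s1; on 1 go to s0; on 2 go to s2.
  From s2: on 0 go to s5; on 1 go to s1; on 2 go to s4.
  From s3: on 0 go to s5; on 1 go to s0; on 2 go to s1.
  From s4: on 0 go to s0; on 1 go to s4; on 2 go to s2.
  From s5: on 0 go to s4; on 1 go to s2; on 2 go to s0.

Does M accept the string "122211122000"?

rejected

s0 --1--> s0
s0 --2--> s3
s3 --2--> s1
s1 --2--> s2
s2 --1--> s1
s1 --1--> s0
s0 --1--> s0
s0 --2--> s3
s3 --2--> s1
s1 --0--> s1
s1 --0--> s1
s1 --0--> s1
End in state s1, which is not an accepting state.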